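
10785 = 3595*3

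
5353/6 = 5353/6 = 892.17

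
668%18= 2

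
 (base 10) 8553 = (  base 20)117D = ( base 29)A4R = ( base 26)cgp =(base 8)20551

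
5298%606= 450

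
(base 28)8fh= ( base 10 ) 6709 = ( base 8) 15065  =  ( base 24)bfd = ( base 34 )5rb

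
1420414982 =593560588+826854394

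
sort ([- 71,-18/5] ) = [-71,-18/5 ]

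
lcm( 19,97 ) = 1843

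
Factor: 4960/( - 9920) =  - 2^( - 1 ) = -1/2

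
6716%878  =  570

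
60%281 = 60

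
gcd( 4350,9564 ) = 6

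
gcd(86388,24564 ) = 276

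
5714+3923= 9637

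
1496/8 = 187 = 187.00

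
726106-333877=392229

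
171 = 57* 3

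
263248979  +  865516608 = 1128765587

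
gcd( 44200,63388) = 52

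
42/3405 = 14/1135 = 0.01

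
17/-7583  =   - 1 + 7566/7583 = - 0.00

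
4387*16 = 70192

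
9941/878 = 9941/878= 11.32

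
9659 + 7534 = 17193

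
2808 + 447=3255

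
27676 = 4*6919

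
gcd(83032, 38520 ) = 856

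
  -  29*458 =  - 13282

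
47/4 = 11+3/4 = 11.75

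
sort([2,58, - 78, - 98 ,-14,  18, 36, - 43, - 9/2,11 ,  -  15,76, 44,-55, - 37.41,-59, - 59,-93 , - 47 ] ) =[  -  98, - 93, - 78, - 59, - 59,-55,-47, - 43, - 37.41, - 15,- 14, - 9/2,2,11, 18,36, 44, 58,76 ] 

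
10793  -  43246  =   - 32453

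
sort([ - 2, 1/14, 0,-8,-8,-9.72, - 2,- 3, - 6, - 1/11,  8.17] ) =[ - 9.72, - 8,- 8, - 6, - 3 , - 2, - 2,- 1/11, 0, 1/14,8.17 ] 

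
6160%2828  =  504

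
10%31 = 10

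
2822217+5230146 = 8052363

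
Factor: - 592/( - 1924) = 4/13  =  2^2*13^( - 1)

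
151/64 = 2 + 23/64 = 2.36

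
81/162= 1/2 = 0.50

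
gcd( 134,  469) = 67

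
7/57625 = 7/57625 = 0.00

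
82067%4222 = 1849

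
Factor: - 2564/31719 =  - 2^2*3^( - 1)*97^( - 1 )*109^( - 1)*641^1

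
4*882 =3528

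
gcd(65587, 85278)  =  1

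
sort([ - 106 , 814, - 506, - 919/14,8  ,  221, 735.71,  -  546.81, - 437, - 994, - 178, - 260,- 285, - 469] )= [ -994,-546.81, - 506, - 469, - 437, - 285, - 260, - 178, - 106 ,-919/14,8, 221, 735.71, 814 ]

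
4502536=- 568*( - 7927) 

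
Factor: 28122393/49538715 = 5^( - 1)*13^1*191^( - 1) * 17291^( - 1)*721087^1 = 9374131/16512905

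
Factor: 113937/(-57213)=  - 233/117 = -3^( - 2) * 13^( - 1)* 233^1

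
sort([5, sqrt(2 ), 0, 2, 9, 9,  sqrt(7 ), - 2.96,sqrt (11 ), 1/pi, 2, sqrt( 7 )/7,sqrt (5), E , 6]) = [ -2.96, 0, 1/pi, sqrt( 7)/7, sqrt(2 ), 2,2,  sqrt(5 ), sqrt(7), E, sqrt( 11 ),5, 6, 9 , 9]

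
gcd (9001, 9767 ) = 1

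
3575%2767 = 808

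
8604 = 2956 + 5648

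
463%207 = 49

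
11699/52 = 11699/52 = 224.98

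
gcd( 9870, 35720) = 470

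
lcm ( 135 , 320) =8640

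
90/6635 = 18/1327  =  0.01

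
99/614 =99/614 = 0.16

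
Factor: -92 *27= - 2^2*3^3*23^1= -  2484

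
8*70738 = 565904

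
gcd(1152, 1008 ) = 144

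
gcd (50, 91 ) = 1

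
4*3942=15768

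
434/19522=217/9761 = 0.02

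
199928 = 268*746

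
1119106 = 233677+885429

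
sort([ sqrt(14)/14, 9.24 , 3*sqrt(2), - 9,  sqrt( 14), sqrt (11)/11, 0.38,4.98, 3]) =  [ - 9, sqrt( 14)/14,  sqrt(11 )/11, 0.38,3, sqrt(14 ), 3*sqrt(2),4.98, 9.24 ] 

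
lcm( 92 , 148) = 3404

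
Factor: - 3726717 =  - 3^1*19^1*65381^1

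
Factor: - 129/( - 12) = 2^ ( - 2)*43^1 = 43/4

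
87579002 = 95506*917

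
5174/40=2587/20 =129.35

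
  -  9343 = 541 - 9884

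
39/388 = 39/388 = 0.10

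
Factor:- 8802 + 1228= - 2^1*7^1*541^1 =-7574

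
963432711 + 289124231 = 1252556942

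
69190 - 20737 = 48453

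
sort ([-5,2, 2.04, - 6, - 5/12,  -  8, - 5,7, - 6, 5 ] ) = [ - 8, - 6, - 6, - 5 , - 5, - 5/12, 2, 2.04, 5,7 ]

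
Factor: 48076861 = 7^1 * 6868123^1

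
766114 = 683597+82517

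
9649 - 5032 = 4617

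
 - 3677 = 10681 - 14358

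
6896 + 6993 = 13889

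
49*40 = 1960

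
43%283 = 43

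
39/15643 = 39/15643 = 0.00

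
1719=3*573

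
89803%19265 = 12743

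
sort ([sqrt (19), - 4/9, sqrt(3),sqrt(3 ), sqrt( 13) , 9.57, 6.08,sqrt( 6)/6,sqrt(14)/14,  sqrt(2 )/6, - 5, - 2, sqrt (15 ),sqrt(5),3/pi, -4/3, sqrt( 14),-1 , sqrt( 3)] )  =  [ -5, - 2, - 4/3,-1, - 4/9,sqrt ( 2) /6, sqrt (14 )/14,sqrt( 6 )/6,  3/pi,sqrt ( 3) , sqrt(3 ) , sqrt (3), sqrt ( 5),sqrt (13) , sqrt(14),sqrt( 15 ),sqrt( 19 ),  6.08 , 9.57 ] 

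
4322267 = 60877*71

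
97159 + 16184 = 113343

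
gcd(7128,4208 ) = 8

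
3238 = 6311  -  3073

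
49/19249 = 49/19249 = 0.00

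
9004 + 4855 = 13859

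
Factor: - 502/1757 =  - 2/7= - 2^1*7^(- 1)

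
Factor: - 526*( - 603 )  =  2^1*3^2*67^1 * 263^1 = 317178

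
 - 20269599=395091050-415360649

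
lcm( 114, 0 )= 0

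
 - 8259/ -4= 8259/4 = 2064.75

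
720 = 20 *36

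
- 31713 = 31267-62980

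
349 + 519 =868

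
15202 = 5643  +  9559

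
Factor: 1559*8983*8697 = 121797110409 = 3^1* 13^2*223^1*691^1*1559^1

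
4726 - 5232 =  -506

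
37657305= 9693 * 3885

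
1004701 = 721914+282787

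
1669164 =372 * 4487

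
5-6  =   -1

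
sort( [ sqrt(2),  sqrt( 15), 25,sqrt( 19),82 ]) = [sqrt( 2),sqrt( 15 ),sqrt(19),25, 82] 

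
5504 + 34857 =40361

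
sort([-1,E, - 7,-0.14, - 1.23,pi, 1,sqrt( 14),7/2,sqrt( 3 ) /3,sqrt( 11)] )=[ - 7,-1.23, - 1, - 0.14, sqrt( 3 )/3,1,E,pi, sqrt(11), 7/2,sqrt(14)]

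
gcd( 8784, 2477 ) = 1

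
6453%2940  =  573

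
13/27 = 13/27 = 0.48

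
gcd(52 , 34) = 2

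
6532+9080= 15612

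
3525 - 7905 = -4380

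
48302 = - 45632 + 93934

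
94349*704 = 66421696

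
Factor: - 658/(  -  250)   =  5^ ( - 3) * 7^1*47^1=   329/125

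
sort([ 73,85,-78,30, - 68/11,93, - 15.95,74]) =[ - 78, - 15.95, - 68/11,30,73,74,85,93]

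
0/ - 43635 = 0/1 = - 0.00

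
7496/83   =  90 + 26/83 = 90.31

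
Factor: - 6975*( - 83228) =580515300 =2^2*3^2* 5^2  *31^1*20807^1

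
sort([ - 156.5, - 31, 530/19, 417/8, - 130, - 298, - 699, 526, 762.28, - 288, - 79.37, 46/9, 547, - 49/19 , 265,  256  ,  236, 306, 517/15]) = [ - 699, - 298, - 288,  -  156.5, - 130, - 79.37, - 31, - 49/19, 46/9, 530/19, 517/15, 417/8,236, 256,265, 306 , 526,  547, 762.28 ]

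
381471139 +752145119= 1133616258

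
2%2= 0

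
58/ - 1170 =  - 29/585 = -0.05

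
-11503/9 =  - 1279 + 8/9 = -  1278.11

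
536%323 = 213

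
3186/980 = 3 + 123/490 = 3.25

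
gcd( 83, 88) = 1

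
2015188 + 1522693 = 3537881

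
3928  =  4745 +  - 817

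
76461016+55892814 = 132353830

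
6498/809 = 8 + 26/809 =8.03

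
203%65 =8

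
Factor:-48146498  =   - 2^1*23^1*43^1*101^1*241^1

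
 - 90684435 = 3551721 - 94236156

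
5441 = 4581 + 860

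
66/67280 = 33/33640 = 0.00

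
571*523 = 298633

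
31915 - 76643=-44728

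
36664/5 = 7332 + 4/5 =7332.80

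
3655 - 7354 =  - 3699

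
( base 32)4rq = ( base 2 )1001101111010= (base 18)F70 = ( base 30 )5g6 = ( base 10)4986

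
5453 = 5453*1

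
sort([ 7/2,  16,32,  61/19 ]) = [61/19,  7/2, 16 , 32 ] 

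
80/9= 8  +  8/9=8.89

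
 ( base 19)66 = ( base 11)AA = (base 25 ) 4k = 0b1111000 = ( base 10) 120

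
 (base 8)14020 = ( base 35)510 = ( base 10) 6160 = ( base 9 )8404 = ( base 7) 23650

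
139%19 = 6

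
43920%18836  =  6248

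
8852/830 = 4426/415 = 10.67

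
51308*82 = 4207256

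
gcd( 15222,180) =6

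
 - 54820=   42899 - 97719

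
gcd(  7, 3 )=1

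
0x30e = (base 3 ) 1001222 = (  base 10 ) 782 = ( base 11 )651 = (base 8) 1416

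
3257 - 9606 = - 6349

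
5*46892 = 234460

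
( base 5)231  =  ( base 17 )3F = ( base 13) 51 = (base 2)1000010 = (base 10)66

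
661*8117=5365337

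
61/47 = 1 + 14/47= 1.30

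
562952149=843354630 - 280402481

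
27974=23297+4677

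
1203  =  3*401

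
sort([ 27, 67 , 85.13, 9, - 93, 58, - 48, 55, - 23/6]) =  [ - 93, - 48, - 23/6, 9, 27,55,58,  67,  85.13]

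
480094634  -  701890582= - 221795948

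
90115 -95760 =-5645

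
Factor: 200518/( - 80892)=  - 2^( - 1) * 3^( - 3)*7^( - 1)*937^1 = - 937/378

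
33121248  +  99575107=132696355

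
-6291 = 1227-7518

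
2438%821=796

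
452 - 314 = 138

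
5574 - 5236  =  338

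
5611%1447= 1270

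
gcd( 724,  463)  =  1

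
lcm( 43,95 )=4085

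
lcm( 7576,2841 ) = 22728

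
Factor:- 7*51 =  - 3^1*7^1 * 17^1= - 357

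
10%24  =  10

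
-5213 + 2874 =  - 2339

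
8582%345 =302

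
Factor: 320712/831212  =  2^1*3^1*7^1 * 19^( - 1 )*23^1*83^1*10937^(-1)= 80178/207803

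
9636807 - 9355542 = 281265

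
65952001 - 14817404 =51134597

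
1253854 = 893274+360580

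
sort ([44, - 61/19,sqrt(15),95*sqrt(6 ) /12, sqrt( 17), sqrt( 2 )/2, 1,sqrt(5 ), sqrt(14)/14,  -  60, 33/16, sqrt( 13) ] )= [-60, - 61/19, sqrt( 14 ) /14, sqrt ( 2)/2, 1,  33/16, sqrt ( 5 ), sqrt( 13 ),  sqrt( 15),sqrt(17),95*sqrt(6)/12 , 44]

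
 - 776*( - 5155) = 4000280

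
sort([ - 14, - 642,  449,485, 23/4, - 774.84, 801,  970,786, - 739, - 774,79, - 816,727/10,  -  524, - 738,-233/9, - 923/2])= [ - 816, - 774.84, - 774 , - 739, - 738, - 642, - 524, - 923/2, - 233/9, - 14,23/4, 727/10,79,449,485,786, 801,970]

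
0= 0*927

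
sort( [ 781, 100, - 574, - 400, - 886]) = [ - 886,-574, - 400,100, 781]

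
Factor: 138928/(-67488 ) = - 2^ ( - 1)*3^ ( -1 )*37^(- 1)*457^1 = - 457/222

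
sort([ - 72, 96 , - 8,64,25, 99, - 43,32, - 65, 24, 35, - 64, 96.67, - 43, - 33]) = [ - 72, - 65,-64,-43, - 43 , - 33,  -  8, 24, 25, 32,35, 64, 96,96.67, 99] 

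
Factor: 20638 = 2^1 * 17^1*607^1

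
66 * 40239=2655774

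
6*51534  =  309204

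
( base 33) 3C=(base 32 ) 3F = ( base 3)11010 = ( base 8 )157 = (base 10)111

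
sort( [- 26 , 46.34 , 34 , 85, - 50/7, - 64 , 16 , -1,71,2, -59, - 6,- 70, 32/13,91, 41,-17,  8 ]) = [ - 70, - 64, - 59,-26, - 17, - 50/7,-6, - 1,2,32/13,8, 16,34, 41,46.34,71 , 85,91]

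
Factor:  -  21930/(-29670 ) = 17^1*23^( - 1) = 17/23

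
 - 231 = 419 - 650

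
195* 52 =10140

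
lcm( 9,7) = 63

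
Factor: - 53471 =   -  11^1*4861^1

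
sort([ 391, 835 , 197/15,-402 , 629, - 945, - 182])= [-945, - 402 ,-182,197/15, 391, 629,835] 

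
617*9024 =5567808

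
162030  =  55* 2946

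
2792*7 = 19544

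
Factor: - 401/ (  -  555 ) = 3^( - 1) * 5^( - 1)*37^( - 1 )*401^1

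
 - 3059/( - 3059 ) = 1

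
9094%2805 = 679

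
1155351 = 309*3739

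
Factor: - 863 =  - 863^1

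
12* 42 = 504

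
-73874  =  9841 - 83715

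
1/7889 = 1/7889 = 0.00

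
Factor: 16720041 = 3^1*13^1*37^1*11587^1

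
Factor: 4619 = 31^1*149^1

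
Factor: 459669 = 3^1*7^2*53^1*59^1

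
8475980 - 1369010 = 7106970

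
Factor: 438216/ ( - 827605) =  - 2^3 *3^1*5^( - 1 )*19^1 * 31^2*103^( - 1 )*1607^( - 1)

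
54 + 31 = 85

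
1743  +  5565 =7308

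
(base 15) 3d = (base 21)2G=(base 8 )72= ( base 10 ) 58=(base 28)22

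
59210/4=29605/2 = 14802.50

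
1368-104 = 1264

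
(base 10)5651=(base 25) 911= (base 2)1011000010011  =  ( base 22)bej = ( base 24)9jb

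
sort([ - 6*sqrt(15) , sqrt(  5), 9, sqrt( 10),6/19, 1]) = [ - 6*sqrt( 15), 6/19, 1, sqrt( 5),sqrt(10 ),9] 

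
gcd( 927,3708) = 927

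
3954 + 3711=7665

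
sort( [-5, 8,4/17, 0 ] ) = [ - 5, 0,4/17,  8 ] 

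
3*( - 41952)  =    -  125856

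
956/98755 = 956/98755 =0.01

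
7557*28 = 211596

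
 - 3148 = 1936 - 5084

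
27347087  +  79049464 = 106396551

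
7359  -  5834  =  1525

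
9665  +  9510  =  19175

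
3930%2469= 1461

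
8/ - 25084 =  - 1+ 6269/6271 = - 0.00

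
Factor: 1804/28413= 2^2*3^( - 2 )*7^( - 1 ) = 4/63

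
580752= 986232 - 405480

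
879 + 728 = 1607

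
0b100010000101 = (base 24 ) 3IL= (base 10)2181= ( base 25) 3C6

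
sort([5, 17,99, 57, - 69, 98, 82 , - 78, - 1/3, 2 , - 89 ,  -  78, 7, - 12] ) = [- 89, - 78, - 78, - 69, - 12, - 1/3, 2,5, 7,17, 57, 82,98,99 ]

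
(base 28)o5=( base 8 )1245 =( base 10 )677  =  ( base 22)18h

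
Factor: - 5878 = -2^1*2939^1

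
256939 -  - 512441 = 769380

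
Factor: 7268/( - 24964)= - 23/79 = - 23^1 * 79^(-1)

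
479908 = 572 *839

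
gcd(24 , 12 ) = 12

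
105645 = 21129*5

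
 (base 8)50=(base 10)40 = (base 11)37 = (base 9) 44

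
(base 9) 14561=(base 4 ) 2123101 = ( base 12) 5901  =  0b10011011010001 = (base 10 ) 9937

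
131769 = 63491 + 68278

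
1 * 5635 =5635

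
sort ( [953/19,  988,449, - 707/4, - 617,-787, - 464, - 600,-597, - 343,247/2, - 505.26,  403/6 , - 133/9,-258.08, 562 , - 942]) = [-942, - 787, - 617 ,  -  600, - 597,-505.26,  -  464, - 343, - 258.08, - 707/4, - 133/9, 953/19,  403/6 , 247/2,  449,562,  988]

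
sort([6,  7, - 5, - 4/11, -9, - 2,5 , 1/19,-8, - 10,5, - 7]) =[-10, - 9, - 8, - 7, - 5, - 2 , - 4/11,1/19,5,5,6, 7 ] 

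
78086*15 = 1171290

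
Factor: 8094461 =89^1*103^1*883^1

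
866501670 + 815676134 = 1682177804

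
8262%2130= 1872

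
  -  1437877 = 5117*( - 281 ) 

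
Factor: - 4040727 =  - 3^1*1346909^1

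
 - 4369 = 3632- 8001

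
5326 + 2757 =8083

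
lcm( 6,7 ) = 42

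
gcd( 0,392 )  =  392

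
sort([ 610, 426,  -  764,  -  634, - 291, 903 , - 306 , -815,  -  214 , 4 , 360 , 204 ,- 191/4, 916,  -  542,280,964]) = [  -  815, - 764  , - 634,  -  542,  -  306, - 291, - 214, - 191/4,4, 204, 280,  360 , 426, 610,903, 916, 964 ] 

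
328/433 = 328/433 = 0.76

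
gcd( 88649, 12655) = 1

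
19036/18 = 9518/9 = 1057.56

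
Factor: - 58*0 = 0 = 0^1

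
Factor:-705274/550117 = -2^1 * 352637^1*550117^( - 1)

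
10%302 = 10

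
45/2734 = 45/2734 = 0.02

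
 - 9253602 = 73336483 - 82590085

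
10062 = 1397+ 8665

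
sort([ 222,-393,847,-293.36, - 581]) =[ - 581 , - 393, - 293.36,222, 847] 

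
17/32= 17/32 = 0.53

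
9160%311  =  141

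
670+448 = 1118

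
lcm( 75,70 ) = 1050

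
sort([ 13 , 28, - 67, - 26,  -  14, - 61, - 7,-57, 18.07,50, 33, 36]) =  [ - 67,-61, - 57, - 26, - 14, - 7, 13,18.07,28,33,  36, 50]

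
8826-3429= 5397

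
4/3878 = 2/1939 = 0.00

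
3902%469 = 150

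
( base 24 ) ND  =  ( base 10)565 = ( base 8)1065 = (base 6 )2341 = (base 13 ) 346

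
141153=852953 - 711800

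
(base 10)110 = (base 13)86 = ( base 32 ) 3E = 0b1101110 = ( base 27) 42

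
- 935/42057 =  - 1  +  41122/42057 = - 0.02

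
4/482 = 2/241  =  0.01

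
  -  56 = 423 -479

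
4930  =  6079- 1149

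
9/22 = 9/22 = 0.41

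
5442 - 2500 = 2942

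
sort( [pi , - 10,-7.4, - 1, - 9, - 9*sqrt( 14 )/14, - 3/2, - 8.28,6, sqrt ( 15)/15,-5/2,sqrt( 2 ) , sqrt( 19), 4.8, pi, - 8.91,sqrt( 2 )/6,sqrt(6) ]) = [- 10, - 9,  -  8.91, - 8.28, - 7.4 , - 5/2, - 9*sqrt(14)/14, - 3/2, - 1, sqrt(2 ) /6 , sqrt( 15)/15,sqrt(2 ),sqrt( 6), pi,pi,sqrt( 19 ),4.8,6]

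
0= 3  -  3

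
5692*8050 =45820600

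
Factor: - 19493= - 101^1*193^1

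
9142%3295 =2552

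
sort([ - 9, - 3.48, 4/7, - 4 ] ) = [ - 9, - 4, - 3.48 , 4/7] 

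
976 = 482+494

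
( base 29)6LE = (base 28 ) 76D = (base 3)21202222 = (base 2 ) 1011000100101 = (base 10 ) 5669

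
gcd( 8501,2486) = 1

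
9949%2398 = 357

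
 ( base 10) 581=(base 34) H3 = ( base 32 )I5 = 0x245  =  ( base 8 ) 1105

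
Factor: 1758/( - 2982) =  - 7^( - 1 )*71^( - 1)*293^1 = - 293/497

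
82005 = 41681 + 40324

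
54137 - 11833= 42304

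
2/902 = 1/451 = 0.00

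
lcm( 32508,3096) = 65016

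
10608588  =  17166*618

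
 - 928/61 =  - 928/61 =- 15.21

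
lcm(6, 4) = 12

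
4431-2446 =1985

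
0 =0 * 7815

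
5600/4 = 1400=1400.00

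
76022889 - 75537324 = 485565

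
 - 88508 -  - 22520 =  -65988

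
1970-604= 1366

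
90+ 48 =138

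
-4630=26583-31213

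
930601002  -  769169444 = 161431558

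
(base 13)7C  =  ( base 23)4B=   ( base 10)103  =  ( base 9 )124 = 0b1100111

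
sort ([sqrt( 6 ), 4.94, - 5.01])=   [  -  5.01 , sqrt(6 ), 4.94 ]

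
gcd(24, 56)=8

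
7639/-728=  - 11 +369/728 = - 10.49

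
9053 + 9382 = 18435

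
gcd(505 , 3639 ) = 1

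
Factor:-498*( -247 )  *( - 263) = - 2^1 * 3^1* 13^1*19^1 * 83^1*263^1 = - 32350578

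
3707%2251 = 1456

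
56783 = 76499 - 19716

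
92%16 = 12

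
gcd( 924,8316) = 924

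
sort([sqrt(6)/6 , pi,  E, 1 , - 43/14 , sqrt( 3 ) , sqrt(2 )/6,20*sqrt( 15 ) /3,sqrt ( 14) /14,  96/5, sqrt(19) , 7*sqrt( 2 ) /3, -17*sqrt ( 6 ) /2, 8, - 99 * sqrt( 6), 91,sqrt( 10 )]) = [- 99*sqrt( 6 ), - 17*sqrt( 6 ) /2 ,-43/14 , sqrt( 2 )/6, sqrt( 14)/14,sqrt( 6 ) /6 , 1, sqrt( 3), E,pi,sqrt( 10),7*sqrt( 2 )/3,sqrt(19),  8,  96/5 , 20*sqrt( 15 ) /3, 91]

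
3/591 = 1/197= 0.01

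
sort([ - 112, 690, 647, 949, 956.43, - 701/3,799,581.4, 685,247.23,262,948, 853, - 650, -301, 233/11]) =[ - 650,-301, - 701/3, - 112,233/11, 247.23,  262, 581.4,647, 685, 690, 799,853, 948, 949,956.43]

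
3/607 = 3/607= 0.00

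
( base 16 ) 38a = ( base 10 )906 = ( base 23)1G9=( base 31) T7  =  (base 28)14A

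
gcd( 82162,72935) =1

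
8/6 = 4/3 = 1.33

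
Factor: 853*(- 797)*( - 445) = 302529245 = 5^1*89^1*797^1*853^1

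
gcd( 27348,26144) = 172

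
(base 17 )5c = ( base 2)1100001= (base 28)3d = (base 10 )97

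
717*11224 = 8047608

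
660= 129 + 531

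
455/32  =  455/32 = 14.22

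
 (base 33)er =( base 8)751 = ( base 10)489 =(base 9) 603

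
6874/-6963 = -6874/6963 = - 0.99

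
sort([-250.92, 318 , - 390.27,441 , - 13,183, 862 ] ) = [ - 390.27 ,-250.92, - 13 , 183, 318, 441,862 ]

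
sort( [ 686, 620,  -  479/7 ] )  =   [ - 479/7, 620, 686 ]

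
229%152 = 77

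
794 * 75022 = 59567468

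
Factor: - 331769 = -331769^1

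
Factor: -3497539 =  - 19^1 * 184081^1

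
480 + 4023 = 4503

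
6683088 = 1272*5254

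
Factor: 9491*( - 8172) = - 77560452 = - 2^2*3^2*227^1 * 9491^1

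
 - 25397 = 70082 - 95479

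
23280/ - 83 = -281 + 43/83 = - 280.48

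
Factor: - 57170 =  - 2^1*5^1*5717^1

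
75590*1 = 75590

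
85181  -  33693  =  51488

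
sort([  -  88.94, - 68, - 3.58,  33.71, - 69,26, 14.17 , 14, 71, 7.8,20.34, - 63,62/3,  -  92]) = [ - 92, - 88.94,-69 , - 68,- 63 , - 3.58, 7.8,14, 14.17, 20.34, 62/3, 26,  33.71, 71 ] 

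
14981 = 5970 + 9011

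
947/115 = 947/115 =8.23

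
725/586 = 1+139/586= 1.24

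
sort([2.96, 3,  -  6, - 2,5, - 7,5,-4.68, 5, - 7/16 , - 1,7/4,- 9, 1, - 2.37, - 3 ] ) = [-9,-7, - 6 , - 4.68,-3,  -  2.37, - 2, - 1, - 7/16,1,7/4,  2.96, 3,5,  5,  5]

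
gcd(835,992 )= 1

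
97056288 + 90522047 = 187578335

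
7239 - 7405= - 166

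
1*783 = 783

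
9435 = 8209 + 1226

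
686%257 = 172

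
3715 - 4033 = - 318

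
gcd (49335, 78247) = 13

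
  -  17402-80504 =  - 97906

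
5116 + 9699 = 14815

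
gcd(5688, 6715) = 79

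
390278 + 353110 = 743388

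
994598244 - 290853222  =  703745022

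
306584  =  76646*4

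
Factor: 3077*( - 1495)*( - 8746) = 40232605790= 2^1*5^1*13^1*17^1 *23^1*181^1*4373^1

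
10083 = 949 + 9134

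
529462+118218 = 647680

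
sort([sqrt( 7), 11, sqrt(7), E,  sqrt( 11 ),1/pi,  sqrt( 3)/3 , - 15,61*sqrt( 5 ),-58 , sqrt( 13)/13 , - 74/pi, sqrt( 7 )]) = [-58,-74/pi , - 15,sqrt (13)/13, 1/pi, sqrt(3 )/3,  sqrt( 7),sqrt( 7), sqrt(7 ), E,sqrt( 11),11, 61*sqrt(5)]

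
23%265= 23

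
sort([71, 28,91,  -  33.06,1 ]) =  [-33.06,1,28 , 71,91]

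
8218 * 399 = 3278982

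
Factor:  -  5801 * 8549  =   - 83^1*103^1*5801^1 = - 49592749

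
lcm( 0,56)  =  0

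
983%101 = 74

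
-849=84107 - 84956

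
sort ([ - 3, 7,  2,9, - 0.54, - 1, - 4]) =[ - 4, - 3, - 1, - 0.54 , 2, 7, 9 ] 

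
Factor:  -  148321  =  -83^1*1787^1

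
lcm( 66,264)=264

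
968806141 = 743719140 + 225087001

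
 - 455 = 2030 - 2485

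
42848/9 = 42848/9 = 4760.89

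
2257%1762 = 495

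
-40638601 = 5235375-45873976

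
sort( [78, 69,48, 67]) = [ 48,67, 69,78]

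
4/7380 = 1/1845 = 0.00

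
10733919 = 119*90201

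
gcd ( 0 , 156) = 156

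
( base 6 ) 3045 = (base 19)1gc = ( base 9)832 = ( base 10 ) 677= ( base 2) 1010100101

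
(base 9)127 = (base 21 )51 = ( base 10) 106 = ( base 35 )31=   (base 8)152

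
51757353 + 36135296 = 87892649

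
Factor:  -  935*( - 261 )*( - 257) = -3^2*5^1*11^1*17^1* 29^1*257^1 = -62716995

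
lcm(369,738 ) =738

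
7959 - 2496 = 5463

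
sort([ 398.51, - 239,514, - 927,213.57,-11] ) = [ - 927, - 239, - 11,213.57,398.51, 514]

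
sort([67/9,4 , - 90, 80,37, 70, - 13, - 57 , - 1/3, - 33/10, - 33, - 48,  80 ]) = [ - 90,-57, - 48, - 33, - 13, - 33/10, - 1/3,4,67/9,37, 70,80  ,  80] 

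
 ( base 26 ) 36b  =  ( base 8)4223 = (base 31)28P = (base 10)2195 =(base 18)6DH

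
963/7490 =9/70 = 0.13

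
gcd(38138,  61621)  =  1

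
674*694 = 467756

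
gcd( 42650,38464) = 2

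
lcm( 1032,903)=7224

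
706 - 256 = 450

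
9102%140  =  2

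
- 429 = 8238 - 8667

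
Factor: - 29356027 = -23^1*89^1*14341^1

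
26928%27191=26928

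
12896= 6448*2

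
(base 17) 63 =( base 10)105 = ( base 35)30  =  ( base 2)1101001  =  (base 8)151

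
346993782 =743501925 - 396508143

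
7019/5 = 7019/5 =1403.80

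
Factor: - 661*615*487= - 3^1*5^1*41^1 * 487^1*661^1 = - 197972805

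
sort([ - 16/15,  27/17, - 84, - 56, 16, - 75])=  [ - 84,-75, - 56, - 16/15, 27/17, 16]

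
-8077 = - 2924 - 5153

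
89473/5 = 89473/5 =17894.60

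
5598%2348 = 902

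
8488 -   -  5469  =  13957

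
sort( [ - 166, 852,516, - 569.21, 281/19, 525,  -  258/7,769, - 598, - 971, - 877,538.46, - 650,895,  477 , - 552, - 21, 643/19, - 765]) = [ - 971, - 877,-765, - 650, - 598, - 569.21,- 552, - 166, - 258/7,  -  21, 281/19, 643/19,477 , 516, 525,538.46,769,852,895] 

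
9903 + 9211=19114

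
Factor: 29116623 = 3^1  *9705541^1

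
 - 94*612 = - 57528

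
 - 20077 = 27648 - 47725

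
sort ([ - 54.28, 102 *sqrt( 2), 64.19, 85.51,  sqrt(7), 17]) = [ - 54.28,sqrt( 7),17, 64.19, 85.51,102 *sqrt (2)]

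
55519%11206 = 10695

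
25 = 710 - 685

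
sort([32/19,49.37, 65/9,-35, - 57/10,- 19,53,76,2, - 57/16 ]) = [ - 35, - 19, - 57/10, - 57/16 , 32/19, 2 , 65/9, 49.37,53, 76 ]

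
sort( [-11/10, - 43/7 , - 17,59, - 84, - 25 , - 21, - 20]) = [-84, - 25 ,- 21,-20 ,-17, - 43/7,-11/10, 59 ] 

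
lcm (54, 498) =4482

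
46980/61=770  +  10/61 = 770.16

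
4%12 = 4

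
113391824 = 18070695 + 95321129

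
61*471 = 28731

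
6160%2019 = 103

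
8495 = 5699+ 2796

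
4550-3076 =1474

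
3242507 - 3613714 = -371207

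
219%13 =11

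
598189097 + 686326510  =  1284515607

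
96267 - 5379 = 90888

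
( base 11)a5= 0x73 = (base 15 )7a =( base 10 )115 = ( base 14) 83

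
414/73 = 414/73 = 5.67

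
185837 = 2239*83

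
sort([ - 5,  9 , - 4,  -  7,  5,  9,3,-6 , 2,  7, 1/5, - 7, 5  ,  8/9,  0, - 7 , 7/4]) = [ - 7, - 7, - 7, - 6,-5, - 4, 0, 1/5,  8/9, 7/4 , 2, 3,  5,5,7,  9, 9 ] 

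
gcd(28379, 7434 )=59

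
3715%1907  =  1808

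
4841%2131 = 579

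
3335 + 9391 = 12726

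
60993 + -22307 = 38686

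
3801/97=3801/97 = 39.19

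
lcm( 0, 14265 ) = 0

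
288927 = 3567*81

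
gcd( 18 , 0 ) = 18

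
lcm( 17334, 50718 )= 1369386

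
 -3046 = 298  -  3344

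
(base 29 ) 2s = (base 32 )2M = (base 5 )321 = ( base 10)86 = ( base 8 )126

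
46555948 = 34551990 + 12003958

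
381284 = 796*479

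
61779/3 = 20593 = 20593.00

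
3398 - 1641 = 1757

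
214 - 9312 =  - 9098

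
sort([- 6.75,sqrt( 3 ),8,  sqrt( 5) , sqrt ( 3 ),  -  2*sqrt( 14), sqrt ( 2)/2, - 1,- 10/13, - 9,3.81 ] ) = [-9,  -  2*sqrt( 14), - 6.75 , - 1, - 10/13, sqrt( 2 )/2, sqrt( 3), sqrt( 3),sqrt(5),3.81,8 ]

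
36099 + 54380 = 90479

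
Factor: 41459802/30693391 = 2^1*3^1*719^( -1)*42689^(-1 )*6909967^1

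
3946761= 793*4977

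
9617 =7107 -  - 2510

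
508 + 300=808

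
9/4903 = 9/4903 = 0.00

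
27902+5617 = 33519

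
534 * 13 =6942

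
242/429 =22/39  =  0.56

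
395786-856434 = -460648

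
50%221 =50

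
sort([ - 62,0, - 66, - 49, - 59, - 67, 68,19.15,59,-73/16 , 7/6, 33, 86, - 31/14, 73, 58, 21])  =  [ - 67, - 66, - 62, - 59, - 49, - 73/16, - 31/14,0, 7/6, 19.15,  21, 33,58,  59,68, 73, 86] 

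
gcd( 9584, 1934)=2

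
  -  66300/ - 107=619 + 67/107 = 619.63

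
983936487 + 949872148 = 1933808635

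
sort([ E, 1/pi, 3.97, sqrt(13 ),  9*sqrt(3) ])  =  [ 1/pi, E, sqrt( 13), 3.97, 9*sqrt( 3 )]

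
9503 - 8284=1219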